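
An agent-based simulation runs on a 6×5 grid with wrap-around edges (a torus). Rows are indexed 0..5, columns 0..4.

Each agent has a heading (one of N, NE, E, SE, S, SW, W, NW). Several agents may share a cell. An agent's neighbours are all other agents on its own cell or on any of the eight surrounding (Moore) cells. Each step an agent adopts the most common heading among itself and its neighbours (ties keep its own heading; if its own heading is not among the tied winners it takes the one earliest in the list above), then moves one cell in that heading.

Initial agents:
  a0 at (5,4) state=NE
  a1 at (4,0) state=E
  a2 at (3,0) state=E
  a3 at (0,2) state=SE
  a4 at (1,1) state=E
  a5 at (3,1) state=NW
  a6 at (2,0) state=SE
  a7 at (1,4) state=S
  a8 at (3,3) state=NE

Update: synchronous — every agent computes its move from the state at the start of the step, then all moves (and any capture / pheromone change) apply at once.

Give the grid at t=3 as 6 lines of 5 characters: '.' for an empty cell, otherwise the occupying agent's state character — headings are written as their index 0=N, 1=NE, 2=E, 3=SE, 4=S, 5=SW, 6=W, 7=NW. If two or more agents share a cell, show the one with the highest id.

t=1: a0@(4,0):NE a1@(4,1):E a2@(3,1):E a3@(1,3):SE a4@(2,2):SE a5@(3,2):E a6@(2,1):E a7@(2,4):S a8@(2,4):NE
t=2: a0@(4,1):E a1@(4,2):E a2@(3,2):E a3@(2,4):SE a4@(2,3):E a5@(3,3):E a6@(2,2):E a7@(3,4):S a8@(1,0):NE
t=3: a0@(4,2):E a1@(4,3):E a2@(3,3):E a3@(2,0):E a4@(2,4):E a5@(3,4):E a6@(2,3):E a7@(3,0):E a8@(0,1):NE

.1...
.....
2..22
2..22
..22.
.....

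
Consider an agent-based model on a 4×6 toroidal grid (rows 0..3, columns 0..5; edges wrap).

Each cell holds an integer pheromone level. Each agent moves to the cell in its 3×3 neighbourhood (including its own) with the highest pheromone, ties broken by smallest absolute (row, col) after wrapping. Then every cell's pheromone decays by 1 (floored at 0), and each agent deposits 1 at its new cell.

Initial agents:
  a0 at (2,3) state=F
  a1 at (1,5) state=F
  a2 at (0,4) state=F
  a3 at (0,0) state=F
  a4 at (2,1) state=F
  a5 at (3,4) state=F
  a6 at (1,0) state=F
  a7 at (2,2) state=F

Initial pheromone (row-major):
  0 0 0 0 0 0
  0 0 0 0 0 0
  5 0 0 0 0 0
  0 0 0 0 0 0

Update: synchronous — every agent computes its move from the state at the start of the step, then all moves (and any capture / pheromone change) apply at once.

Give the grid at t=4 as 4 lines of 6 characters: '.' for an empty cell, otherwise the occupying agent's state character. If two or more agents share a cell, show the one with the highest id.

F..F..
......
F.....
......

t=1: a0@(1,2) a1@(2,0) a2@(0,3) a3@(0,0) a4@(2,0) a5@(0,3) a6@(2,0) a7@(1,1) | pheromone: 1 0 0 2 0 0 / 0 1 1 0 0 0 / 7 0 0 0 0 0 / 0 0 0 0 0 0
t=2: a0@(0,3) a1@(2,0) a2@(0,3) a3@(0,0) a4@(2,0) a5@(0,3) a6@(2,0) a7@(2,0) | pheromone: 1 0 0 4 0 0 / 0 0 0 0 0 0 / 10 0 0 0 0 0 / 0 0 0 0 0 0
t=3: a0@(0,3) a1@(2,0) a2@(0,3) a3@(0,0) a4@(2,0) a5@(0,3) a6@(2,0) a7@(2,0) | pheromone: 1 0 0 6 0 0 / 0 0 0 0 0 0 / 13 0 0 0 0 0 / 0 0 0 0 0 0
t=4: a0@(0,3) a1@(2,0) a2@(0,3) a3@(0,0) a4@(2,0) a5@(0,3) a6@(2,0) a7@(2,0) | pheromone: 1 0 0 8 0 0 / 0 0 0 0 0 0 / 16 0 0 0 0 0 / 0 0 0 0 0 0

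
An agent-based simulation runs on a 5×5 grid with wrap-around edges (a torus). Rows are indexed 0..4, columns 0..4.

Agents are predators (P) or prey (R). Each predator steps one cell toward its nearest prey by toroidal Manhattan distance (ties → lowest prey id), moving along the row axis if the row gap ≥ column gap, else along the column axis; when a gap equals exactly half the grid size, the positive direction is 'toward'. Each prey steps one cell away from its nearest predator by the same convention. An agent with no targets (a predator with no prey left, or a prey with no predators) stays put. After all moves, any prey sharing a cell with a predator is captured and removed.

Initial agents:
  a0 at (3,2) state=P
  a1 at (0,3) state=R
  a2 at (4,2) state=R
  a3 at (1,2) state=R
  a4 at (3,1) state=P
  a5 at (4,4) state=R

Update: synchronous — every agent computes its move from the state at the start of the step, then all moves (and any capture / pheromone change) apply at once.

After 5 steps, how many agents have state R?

2

t=1: a0@(4,2):P a1@(1,3):R a2@(0,2):R a3@(0,2):R a4@(4,1):P a5@(4,0):R
t=2: a0@(0,2):P a1@(2,3):R a2@(1,2):R a3@(1,2):R a4@(4,0):P a5@(4,4):R
t=3: a0@(1,2):P a1@(3,3):R a2@(2,2):R a3@(2,2):R a4@(4,4):P a5@(4,3):R
t=4: a0@(2,2):P a1@(2,3):R a2@(3,2):R a3@(3,2):R a4@(4,3):P a5@(4,2):R
t=5: a0@(2,3):P a1@(2,4):R a4@(4,2):P a5@(4,1):R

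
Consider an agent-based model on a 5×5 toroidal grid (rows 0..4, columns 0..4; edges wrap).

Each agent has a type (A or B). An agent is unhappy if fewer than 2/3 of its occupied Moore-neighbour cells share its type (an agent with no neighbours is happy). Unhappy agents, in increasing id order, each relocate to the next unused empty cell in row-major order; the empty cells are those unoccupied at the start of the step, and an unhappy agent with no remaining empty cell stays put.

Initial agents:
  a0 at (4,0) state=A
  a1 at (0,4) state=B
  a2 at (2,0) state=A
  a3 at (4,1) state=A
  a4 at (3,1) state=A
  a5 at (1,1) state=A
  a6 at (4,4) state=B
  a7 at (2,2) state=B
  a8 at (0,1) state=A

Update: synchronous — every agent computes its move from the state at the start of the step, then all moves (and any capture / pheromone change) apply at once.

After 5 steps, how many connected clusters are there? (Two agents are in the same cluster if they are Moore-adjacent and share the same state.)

t=1: a0@(0,0):A a1@(0,2):B a2@(2,0):A a3@(4,1):A a4@(3,1):A a5@(1,1):A a6@(0,3):B a7@(1,0):B a8@(0,1):A
t=2: a0@(0,0):A a1@(0,4):B a2@(2,0):A a3@(4,1):A a4@(3,1):A a5@(1,2):A a6@(0,3):B a7@(1,3):B a8@(1,4):A
t=3: a0@(0,0):A a1@(0,1):B a2@(2,0):A a3@(4,1):A a4@(3,1):A a5@(0,2):A a6@(1,0):B a7@(1,1):B a8@(2,1):A
t=4: a0@(0,3):A a1@(0,4):B a2@(1,2):A a3@(4,1):A a4@(3,1):A a5@(1,3):A a6@(1,4):B a7@(2,2):B a8@(2,3):A
t=5: a0@(0,0):A a1@(0,1):B a2@(1,2):A a3@(4,1):A a4@(0,2):A a5@(1,0):A a6@(1,1):B a7@(2,0):B a8@(2,1):A

2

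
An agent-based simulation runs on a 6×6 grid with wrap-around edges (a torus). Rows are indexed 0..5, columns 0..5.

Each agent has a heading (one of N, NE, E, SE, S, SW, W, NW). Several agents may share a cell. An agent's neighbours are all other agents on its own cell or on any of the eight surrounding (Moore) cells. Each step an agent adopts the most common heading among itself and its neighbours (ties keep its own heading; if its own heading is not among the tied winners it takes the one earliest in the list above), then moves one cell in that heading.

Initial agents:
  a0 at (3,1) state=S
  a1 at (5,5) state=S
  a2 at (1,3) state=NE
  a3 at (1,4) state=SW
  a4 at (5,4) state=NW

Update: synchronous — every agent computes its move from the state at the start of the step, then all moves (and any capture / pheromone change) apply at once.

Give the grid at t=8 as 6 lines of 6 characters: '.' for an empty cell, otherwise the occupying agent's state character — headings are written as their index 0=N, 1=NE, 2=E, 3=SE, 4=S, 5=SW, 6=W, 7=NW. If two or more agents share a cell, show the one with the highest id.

......
.....4
......
..7...
......
.4...1

t=1: a0@(4,1):S a1@(0,5):S a2@(0,4):NE a3@(2,3):SW a4@(4,3):NW
t=2: a0@(5,1):S a1@(1,5):S a2@(5,5):NE a3@(3,2):SW a4@(3,2):NW
t=3: a0@(0,1):S a1@(2,5):S a2@(4,0):NE a3@(4,1):SW a4@(2,1):NW
t=4: a0@(1,1):S a1@(3,5):S a2@(3,1):NE a3@(5,0):SW a4@(1,0):NW
t=5: a0@(2,1):S a1@(4,5):S a2@(2,2):NE a3@(0,5):SW a4@(0,5):NW
t=6: a0@(3,1):S a1@(5,5):S a2@(1,3):NE a3@(1,4):SW a4@(5,4):NW
t=7: a0@(4,1):S a1@(0,5):S a2@(0,4):NE a3@(2,3):SW a4@(4,3):NW
t=8: a0@(5,1):S a1@(1,5):S a2@(5,5):NE a3@(3,2):SW a4@(3,2):NW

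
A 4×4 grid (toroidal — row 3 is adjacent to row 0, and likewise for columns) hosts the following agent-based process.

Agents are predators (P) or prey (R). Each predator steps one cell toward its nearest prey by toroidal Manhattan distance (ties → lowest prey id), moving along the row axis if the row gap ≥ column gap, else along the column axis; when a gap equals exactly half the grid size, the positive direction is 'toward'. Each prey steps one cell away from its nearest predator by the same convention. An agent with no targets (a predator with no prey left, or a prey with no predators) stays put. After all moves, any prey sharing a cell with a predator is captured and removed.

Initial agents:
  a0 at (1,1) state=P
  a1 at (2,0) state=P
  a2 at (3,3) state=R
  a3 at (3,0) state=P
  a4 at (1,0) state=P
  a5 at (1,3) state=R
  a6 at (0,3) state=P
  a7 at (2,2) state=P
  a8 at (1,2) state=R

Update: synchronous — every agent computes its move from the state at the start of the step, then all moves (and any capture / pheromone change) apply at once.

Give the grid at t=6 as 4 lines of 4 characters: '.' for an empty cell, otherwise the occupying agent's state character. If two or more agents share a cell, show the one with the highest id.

t=1: a0@(1,2):P a1@(3,0):P a2@(3,2):R a3@(3,3):P a4@(1,3):P a6@(3,3):P a7@(1,2):P
t=2: a0@(2,2):P a1@(3,1):P a3@(3,2):P a4@(2,3):P a6@(3,2):P a7@(2,2):P
t=3: (unchanged — steady state)

....
....
..PP
.PP.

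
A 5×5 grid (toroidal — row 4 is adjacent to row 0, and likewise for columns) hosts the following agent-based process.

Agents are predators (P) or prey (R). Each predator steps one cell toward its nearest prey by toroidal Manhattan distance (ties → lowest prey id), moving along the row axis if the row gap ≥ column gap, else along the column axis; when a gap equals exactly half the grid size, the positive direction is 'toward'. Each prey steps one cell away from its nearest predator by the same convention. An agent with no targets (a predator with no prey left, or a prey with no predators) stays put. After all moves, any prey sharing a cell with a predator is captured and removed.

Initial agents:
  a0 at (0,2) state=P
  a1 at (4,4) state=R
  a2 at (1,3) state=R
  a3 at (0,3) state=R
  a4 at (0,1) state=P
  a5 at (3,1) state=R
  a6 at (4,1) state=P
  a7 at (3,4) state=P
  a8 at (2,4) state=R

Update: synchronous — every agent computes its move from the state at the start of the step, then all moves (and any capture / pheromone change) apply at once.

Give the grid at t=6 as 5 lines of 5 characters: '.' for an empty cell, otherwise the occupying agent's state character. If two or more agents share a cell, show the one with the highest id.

..PPR
.....
....R
...R.
.....

t=1: a0@(0,3):P a1@(0,4):R a2@(2,3):R a3@(0,4):R a4@(0,2):P a5@(2,1):R a6@(3,1):P a7@(4,4):P a8@(1,4):R
t=2: a0@(0,4):P a1@(0,0):R a2@(3,3):R a3@(0,0):R a4@(0,3):P a5@(1,1):R a6@(2,1):P a7@(0,4):P a8@(2,4):R
t=3: a0@(0,0):P a1@(0,1):R a2@(2,3):R a3@(0,1):R a4@(0,4):P a5@(0,1):R a6@(1,1):P a7@(0,0):P a8@(3,4):R
t=4: a0@(0,1):P a1@(0,2):R a2@(3,3):R a3@(0,2):R a4@(0,0):P a5@(0,2):R a6@(0,1):P a7@(0,1):P a8@(2,4):R
t=5: a0@(0,2):P a1@(0,3):R a2@(2,3):R a3@(0,3):R a4@(0,1):P a5@(0,3):R a6@(0,2):P a7@(0,2):P a8@(3,4):R
t=6: a0@(0,3):P a1@(0,4):R a2@(3,3):R a3@(0,4):R a4@(0,2):P a5@(0,4):R a6@(0,3):P a7@(0,3):P a8@(2,4):R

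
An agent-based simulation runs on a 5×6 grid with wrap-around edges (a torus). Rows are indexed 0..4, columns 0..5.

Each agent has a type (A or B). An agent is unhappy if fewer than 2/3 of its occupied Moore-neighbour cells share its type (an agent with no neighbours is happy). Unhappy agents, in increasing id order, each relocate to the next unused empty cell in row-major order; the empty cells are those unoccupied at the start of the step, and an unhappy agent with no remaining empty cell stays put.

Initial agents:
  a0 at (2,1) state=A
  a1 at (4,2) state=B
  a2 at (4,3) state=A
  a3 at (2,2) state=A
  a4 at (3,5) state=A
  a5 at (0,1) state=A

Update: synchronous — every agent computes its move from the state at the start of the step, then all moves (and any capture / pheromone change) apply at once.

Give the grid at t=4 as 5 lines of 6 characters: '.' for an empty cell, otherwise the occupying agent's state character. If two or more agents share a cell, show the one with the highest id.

t=1: a0@(2,1):A a1@(0,0):B a2@(0,2):A a3@(2,2):A a4@(3,5):A a5@(0,3):A
t=2: (unchanged — steady state)

B.AA..
......
.AA...
.....A
......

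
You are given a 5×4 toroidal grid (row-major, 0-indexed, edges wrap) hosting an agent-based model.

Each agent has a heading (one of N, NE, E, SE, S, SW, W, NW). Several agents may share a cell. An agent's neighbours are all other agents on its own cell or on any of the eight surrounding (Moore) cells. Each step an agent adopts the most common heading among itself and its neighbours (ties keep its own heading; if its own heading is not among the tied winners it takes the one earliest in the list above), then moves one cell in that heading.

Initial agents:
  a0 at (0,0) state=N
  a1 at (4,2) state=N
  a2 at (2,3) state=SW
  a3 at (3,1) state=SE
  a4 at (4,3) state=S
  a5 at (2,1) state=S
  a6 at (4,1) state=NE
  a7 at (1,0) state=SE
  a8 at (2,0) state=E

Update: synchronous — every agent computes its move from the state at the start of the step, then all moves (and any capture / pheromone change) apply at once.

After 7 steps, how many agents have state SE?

t=1: a0@(4,0):N a1@(3,2):N a2@(3,2):SW a3@(4,2):SE a4@(3,3):N a5@(3,2):SE a6@(3,1):N a7@(2,1):SE a8@(3,1):SE
t=2: a0@(3,0):N a1@(4,3):SE a2@(4,3):SE a3@(0,3):SE a4@(2,3):N a5@(4,3):SE a6@(4,2):SE a7@(3,2):SE a8@(4,2):SE
t=3: a0@(4,1):SE a1@(0,0):SE a2@(0,0):SE a3@(1,0):SE a4@(1,3):N a5@(0,0):SE a6@(0,3):SE a7@(4,3):SE a8@(0,3):SE
t=4: a0@(0,2):SE a1@(1,1):SE a2@(1,1):SE a3@(2,1):SE a4@(2,0):SE a5@(1,1):SE a6@(1,0):SE a7@(0,0):SE a8@(1,0):SE
t=5: a0@(1,3):SE a1@(2,2):SE a2@(2,2):SE a3@(3,2):SE a4@(3,1):SE a5@(2,2):SE a6@(2,1):SE a7@(1,1):SE a8@(2,1):SE
t=6: a0@(2,0):SE a1@(3,3):SE a2@(3,3):SE a3@(4,3):SE a4@(4,2):SE a5@(3,3):SE a6@(3,2):SE a7@(2,2):SE a8@(3,2):SE
t=7: a0@(3,1):SE a1@(4,0):SE a2@(4,0):SE a3@(0,0):SE a4@(0,3):SE a5@(4,0):SE a6@(4,3):SE a7@(3,3):SE a8@(4,3):SE

9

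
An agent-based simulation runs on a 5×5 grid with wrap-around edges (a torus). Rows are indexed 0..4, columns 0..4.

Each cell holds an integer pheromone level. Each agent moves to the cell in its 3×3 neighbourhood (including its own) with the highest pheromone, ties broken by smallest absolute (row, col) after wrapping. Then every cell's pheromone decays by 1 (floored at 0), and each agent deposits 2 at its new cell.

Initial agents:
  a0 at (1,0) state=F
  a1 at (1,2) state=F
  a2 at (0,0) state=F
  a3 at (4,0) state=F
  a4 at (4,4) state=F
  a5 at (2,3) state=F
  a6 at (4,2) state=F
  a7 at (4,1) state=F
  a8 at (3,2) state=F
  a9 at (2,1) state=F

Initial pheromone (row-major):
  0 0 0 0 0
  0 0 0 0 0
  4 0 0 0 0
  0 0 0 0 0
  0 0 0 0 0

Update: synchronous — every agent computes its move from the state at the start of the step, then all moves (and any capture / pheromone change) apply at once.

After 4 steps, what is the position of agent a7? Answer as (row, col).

t=1: a0@(2,0) a1@(0,1) a2@(0,0) a3@(0,0) a4@(0,0) a5@(1,2) a6@(0,1) a7@(0,0) a8@(2,1) a9@(2,0) | pheromone: 8 4 0 0 0 / 0 0 2 0 0 / 7 2 0 0 0 / 0 0 0 0 0 / 0 0 0 0 0
t=2: a0@(2,0) a1@(0,0) a2@(0,0) a3@(0,0) a4@(0,0) a5@(0,1) a6@(0,0) a7@(0,0) a8@(2,0) a9@(2,0) | pheromone: 19 5 0 0 0 / 0 0 1 0 0 / 12 1 0 0 0 / 0 0 0 0 0 / 0 0 0 0 0
t=3: a0@(2,0) a1@(0,0) a2@(0,0) a3@(0,0) a4@(0,0) a5@(0,0) a6@(0,0) a7@(0,0) a8@(2,0) a9@(2,0) | pheromone: 32 4 0 0 0 / 0 0 0 0 0 / 17 0 0 0 0 / 0 0 0 0 0 / 0 0 0 0 0
t=4: a0@(2,0) a1@(0,0) a2@(0,0) a3@(0,0) a4@(0,0) a5@(0,0) a6@(0,0) a7@(0,0) a8@(2,0) a9@(2,0) | pheromone: 45 3 0 0 0 / 0 0 0 0 0 / 22 0 0 0 0 / 0 0 0 0 0 / 0 0 0 0 0

(0, 0)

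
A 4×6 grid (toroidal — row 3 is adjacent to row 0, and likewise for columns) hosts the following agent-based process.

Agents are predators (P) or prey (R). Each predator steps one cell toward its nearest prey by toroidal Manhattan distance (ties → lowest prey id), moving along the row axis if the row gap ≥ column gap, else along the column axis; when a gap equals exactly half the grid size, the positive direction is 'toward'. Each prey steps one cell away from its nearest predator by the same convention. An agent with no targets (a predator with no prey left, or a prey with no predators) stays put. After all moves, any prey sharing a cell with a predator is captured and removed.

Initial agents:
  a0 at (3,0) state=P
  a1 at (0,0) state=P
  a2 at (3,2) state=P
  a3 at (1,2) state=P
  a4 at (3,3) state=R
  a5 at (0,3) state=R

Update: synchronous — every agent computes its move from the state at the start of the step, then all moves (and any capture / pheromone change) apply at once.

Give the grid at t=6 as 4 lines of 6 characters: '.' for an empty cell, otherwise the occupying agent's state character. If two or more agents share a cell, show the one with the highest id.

PR...P
......
......
..PR..

t=1: a0@(3,1):P a1@(0,1):P a2@(3,3):P a3@(0,2):P a4@(3,4):R a5@(1,3):R
t=2: a0@(3,2):P a1@(0,2):P a2@(3,4):P a3@(1,2):P a4@(3,5):R a5@(0,3):R
t=3: a0@(0,2):P a1@(0,3):P a2@(3,5):P a3@(0,2):P a4@(3,0):R a5@(0,4):R
t=4: a0@(0,3):P a1@(0,4):P a2@(3,0):P a3@(0,3):P a4@(3,1):R a5@(0,5):R
t=5: a0@(0,4):P a1@(0,5):P a2@(3,1):P a3@(0,4):P a4@(3,2):R a5@(0,0):R
t=6: a0@(0,5):P a1@(0,0):P a2@(3,2):P a3@(0,5):P a4@(3,3):R a5@(0,1):R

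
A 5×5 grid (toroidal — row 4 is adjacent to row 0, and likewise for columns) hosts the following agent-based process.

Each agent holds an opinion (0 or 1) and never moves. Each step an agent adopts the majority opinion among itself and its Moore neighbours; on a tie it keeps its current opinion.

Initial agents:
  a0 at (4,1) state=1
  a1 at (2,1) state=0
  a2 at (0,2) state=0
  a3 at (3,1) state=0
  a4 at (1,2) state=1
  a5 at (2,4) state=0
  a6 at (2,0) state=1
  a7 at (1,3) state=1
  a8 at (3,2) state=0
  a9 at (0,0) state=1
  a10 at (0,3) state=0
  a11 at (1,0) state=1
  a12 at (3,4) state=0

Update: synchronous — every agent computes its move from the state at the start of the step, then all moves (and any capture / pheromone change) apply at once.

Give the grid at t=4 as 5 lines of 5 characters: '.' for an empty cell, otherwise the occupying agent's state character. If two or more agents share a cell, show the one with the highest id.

0.00.
0.00.
00..0
.00.0
.0...

t=1: a0@(4,1):0 a1@(2,1):0 a2@(0,2):1 a3@(3,1):0 a4@(1,2):0 a5@(2,4):1 a6@(2,0):0 a7@(1,3):0 a8@(3,2):0 a9@(0,0):1 a10@(0,3):0 a11@(1,0):1 a12@(3,4):0
t=2: a0@(4,1):0 a1@(2,1):0 a2@(0,2):0 a3@(3,1):0 a4@(1,2):0 a5@(2,4):0 a6@(2,0):0 a7@(1,3):0 a8@(3,2):0 a9@(0,0):1 a10@(0,3):0 a11@(1,0):1 a12@(3,4):0
t=3: a0@(4,1):0 a1@(2,1):0 a2@(0,2):0 a3@(3,1):0 a4@(1,2):0 a5@(2,4):0 a6@(2,0):0 a7@(1,3):0 a8@(3,2):0 a9@(0,0):1 a10@(0,3):0 a11@(1,0):0 a12@(3,4):0
t=4: a0@(4,1):0 a1@(2,1):0 a2@(0,2):0 a3@(3,1):0 a4@(1,2):0 a5@(2,4):0 a6@(2,0):0 a7@(1,3):0 a8@(3,2):0 a9@(0,0):0 a10@(0,3):0 a11@(1,0):0 a12@(3,4):0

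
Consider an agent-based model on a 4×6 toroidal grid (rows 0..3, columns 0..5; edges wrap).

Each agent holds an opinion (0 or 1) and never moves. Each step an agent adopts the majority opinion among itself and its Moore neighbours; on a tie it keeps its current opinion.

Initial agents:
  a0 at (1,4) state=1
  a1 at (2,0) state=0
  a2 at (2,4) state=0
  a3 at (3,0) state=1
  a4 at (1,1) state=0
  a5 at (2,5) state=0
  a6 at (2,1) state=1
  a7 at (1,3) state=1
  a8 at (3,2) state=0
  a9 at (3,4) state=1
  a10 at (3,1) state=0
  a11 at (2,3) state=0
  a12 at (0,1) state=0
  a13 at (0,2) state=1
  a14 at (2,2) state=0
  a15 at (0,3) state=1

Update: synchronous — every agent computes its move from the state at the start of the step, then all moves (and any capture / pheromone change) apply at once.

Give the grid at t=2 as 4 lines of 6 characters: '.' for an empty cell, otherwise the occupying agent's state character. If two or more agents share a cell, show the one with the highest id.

t=1: a0@(1,4):1 a1@(2,0):0 a2@(2,4):0 a3@(3,0):0 a4@(1,1):0 a5@(2,5):0 a6@(2,1):0 a7@(1,3):1 a8@(3,2):0 a9@(3,4):0 a10@(3,1):0 a11@(2,3):0 a12@(0,1):0 a13@(0,2):0 a14@(2,2):0 a15@(0,3):1
t=2: a0@(1,4):1 a1@(2,0):0 a2@(2,4):0 a3@(3,0):0 a4@(1,1):0 a5@(2,5):0 a6@(2,1):0 a7@(1,3):0 a8@(3,2):0 a9@(3,4):0 a10@(3,1):0 a11@(2,3):0 a12@(0,1):0 a13@(0,2):0 a14@(2,2):0 a15@(0,3):1

.001..
.0.01.
000000
000.0.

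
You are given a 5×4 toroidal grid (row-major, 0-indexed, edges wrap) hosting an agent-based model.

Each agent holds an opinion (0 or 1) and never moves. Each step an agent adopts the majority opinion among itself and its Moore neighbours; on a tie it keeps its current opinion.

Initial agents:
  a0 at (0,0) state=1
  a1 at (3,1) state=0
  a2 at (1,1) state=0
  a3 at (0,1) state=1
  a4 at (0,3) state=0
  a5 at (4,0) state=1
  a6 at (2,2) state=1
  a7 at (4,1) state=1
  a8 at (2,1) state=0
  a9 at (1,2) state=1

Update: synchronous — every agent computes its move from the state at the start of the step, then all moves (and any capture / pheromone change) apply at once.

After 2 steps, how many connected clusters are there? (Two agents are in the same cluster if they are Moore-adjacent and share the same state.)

t=1: a0@(0,0):1 a1@(3,1):1 a2@(1,1):1 a3@(0,1):1 a4@(0,3):1 a5@(4,0):1 a6@(2,2):0 a7@(4,1):1 a8@(2,1):0 a9@(1,2):1
t=2: a0@(0,0):1 a1@(3,1):1 a2@(1,1):1 a3@(0,1):1 a4@(0,3):1 a5@(4,0):1 a6@(2,2):1 a7@(4,1):1 a8@(2,1):1 a9@(1,2):1

1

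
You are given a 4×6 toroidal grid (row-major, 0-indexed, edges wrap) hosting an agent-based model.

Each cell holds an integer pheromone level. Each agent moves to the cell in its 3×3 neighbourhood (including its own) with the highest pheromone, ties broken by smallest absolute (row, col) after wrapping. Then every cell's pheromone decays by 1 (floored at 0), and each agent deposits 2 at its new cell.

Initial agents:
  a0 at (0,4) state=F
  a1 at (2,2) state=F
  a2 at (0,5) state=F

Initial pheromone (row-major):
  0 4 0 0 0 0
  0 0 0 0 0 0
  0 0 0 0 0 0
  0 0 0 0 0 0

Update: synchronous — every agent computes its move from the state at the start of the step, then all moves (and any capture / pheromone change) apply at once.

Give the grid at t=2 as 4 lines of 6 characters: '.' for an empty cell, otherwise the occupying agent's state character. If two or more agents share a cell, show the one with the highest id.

.F.F..
......
......
......

t=1: a0@(0,3) a1@(1,1) a2@(0,0) | pheromone: 2 3 0 2 0 0 / 0 2 0 0 0 0 / 0 0 0 0 0 0 / 0 0 0 0 0 0
t=2: a0@(0,3) a1@(0,1) a2@(0,1) | pheromone: 1 6 0 3 0 0 / 0 1 0 0 0 0 / 0 0 0 0 0 0 / 0 0 0 0 0 0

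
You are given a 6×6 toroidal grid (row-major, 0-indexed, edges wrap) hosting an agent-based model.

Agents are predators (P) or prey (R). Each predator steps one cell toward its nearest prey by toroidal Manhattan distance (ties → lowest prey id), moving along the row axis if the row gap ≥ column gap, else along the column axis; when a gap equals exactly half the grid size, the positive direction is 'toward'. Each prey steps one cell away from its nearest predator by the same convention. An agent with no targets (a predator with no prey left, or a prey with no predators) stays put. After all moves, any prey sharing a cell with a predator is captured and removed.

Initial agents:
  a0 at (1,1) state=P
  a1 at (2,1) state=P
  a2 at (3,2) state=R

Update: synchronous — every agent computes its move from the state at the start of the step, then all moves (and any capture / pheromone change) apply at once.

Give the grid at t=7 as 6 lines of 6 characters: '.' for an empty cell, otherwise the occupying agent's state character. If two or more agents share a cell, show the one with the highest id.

......
......
.P....
.P....
..R...
......

t=1: a0@(2,1):P a1@(3,1):P a2@(4,2):R
t=2: a0@(3,1):P a1@(4,1):P a2@(5,2):R
t=3: a0@(4,1):P a1@(5,1):P a2@(0,2):R
t=4: a0@(5,1):P a1@(0,1):P a2@(1,2):R
t=5: a0@(0,1):P a1@(1,1):P a2@(2,2):R
t=6: a0@(1,1):P a1@(2,1):P a2@(3,2):R
t=7: a0@(2,1):P a1@(3,1):P a2@(4,2):R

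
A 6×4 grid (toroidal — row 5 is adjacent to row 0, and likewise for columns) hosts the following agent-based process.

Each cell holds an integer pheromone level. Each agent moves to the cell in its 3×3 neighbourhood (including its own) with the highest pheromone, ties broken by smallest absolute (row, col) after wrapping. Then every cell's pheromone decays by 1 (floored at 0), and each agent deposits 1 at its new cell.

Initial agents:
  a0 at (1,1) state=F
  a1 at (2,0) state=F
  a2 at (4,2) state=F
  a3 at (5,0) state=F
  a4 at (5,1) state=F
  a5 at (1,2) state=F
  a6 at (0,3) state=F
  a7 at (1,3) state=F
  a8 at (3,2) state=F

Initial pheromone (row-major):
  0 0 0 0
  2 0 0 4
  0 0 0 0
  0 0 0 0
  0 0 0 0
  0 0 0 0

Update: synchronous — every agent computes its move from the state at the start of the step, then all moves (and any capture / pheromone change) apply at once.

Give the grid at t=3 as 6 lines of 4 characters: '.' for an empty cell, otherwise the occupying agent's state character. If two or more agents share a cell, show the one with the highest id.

t=1: a0@(1,0) a1@(1,3) a2@(3,1) a3@(0,0) a4@(0,0) a5@(1,3) a6@(1,3) a7@(1,3) a8@(2,1) | pheromone: 2 0 0 0 / 2 0 0 7 / 0 1 0 0 / 0 1 0 0 / 0 0 0 0 / 0 0 0 0
t=2: a0@(1,3) a1@(1,3) a2@(2,1) a3@(1,3) a4@(1,3) a5@(1,3) a6@(1,3) a7@(1,3) a8@(1,0) | pheromone: 1 0 0 0 / 2 0 0 13 / 0 1 0 0 / 0 0 0 0 / 0 0 0 0 / 0 0 0 0
t=3: a0@(1,3) a1@(1,3) a2@(1,0) a3@(1,3) a4@(1,3) a5@(1,3) a6@(1,3) a7@(1,3) a8@(1,3) | pheromone: 0 0 0 0 / 2 0 0 20 / 0 0 0 0 / 0 0 0 0 / 0 0 0 0 / 0 0 0 0

....
F..F
....
....
....
....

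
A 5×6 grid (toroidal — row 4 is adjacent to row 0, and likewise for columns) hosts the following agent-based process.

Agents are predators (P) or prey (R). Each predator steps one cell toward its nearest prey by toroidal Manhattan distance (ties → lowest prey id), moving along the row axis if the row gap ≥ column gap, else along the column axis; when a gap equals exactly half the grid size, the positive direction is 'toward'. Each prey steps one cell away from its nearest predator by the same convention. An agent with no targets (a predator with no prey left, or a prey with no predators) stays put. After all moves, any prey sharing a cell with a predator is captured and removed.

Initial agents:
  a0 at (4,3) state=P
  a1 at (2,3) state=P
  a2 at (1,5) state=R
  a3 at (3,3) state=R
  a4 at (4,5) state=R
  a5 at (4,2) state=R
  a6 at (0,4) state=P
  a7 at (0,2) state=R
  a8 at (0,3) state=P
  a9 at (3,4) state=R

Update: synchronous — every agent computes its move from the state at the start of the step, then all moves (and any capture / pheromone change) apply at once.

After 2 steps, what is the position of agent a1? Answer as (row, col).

(2, 3)

t=1: a0@(3,3):P a1@(3,3):P a2@(2,5):R a3@(2,3):R a4@(4,0):R a5@(4,1):R a6@(1,4):P a7@(0,1):R a8@(0,2):P a9@(2,4):R
t=2: a0@(2,3):P a1@(2,3):P a2@(3,5):R a3@(1,3):R a4@(4,5):R a5@(3,1):R a6@(2,4):P a7@(0,0):R a8@(0,1):P a9@(3,4):R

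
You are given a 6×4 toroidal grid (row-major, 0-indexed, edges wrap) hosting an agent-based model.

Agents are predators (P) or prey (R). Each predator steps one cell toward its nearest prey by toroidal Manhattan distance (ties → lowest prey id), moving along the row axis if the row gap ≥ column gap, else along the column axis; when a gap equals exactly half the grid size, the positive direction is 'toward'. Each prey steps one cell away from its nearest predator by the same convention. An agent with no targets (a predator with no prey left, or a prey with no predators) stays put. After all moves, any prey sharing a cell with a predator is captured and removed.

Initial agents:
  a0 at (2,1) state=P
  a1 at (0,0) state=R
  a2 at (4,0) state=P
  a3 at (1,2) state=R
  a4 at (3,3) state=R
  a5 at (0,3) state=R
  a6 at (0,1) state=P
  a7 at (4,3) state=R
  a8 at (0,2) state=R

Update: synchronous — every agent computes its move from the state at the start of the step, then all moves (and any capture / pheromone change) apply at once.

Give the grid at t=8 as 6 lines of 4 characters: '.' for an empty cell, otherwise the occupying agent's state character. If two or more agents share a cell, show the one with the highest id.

R.PP
....
...R
...R
....
....

t=1: a0@(1,1):P a1@(0,3):R a2@(4,3):P a3@(0,2):R a4@(2,3):R a5@(0,2):R a6@(0,0):P a7@(4,2):R a8@(0,3):R
t=2: a0@(0,1):P a1@(0,2):R a2@(4,2):P a3@(5,2):R a4@(1,3):R a5@(5,2):R a6@(0,3):P a7@(4,1):R a8@(0,2):R
t=3: a0@(0,2):P a1@(0,3):R a2@(5,2):P a4@(2,3):R a6@(0,2):P a7@(4,0):R a8@(0,3):R
t=4: a0@(0,3):P a1@(0,0):R a2@(0,2):P a4@(3,3):R a6@(0,3):P a7@(4,3):R a8@(0,0):R
t=5: a0@(0,0):P a1@(0,1):R a2@(0,3):P a4@(2,3):R a6@(0,0):P a7@(3,3):R a8@(0,1):R
t=6: a0@(0,1):P a1@(0,2):R a2@(0,0):P a4@(3,3):R a6@(0,1):P a7@(2,3):R a8@(0,2):R
t=7: a0@(0,2):P a1@(0,3):R a2@(0,1):P a4@(2,3):R a6@(0,2):P a7@(3,3):R a8@(0,3):R
t=8: a0@(0,3):P a1@(0,0):R a2@(0,2):P a4@(3,3):R a6@(0,3):P a7@(2,3):R a8@(0,0):R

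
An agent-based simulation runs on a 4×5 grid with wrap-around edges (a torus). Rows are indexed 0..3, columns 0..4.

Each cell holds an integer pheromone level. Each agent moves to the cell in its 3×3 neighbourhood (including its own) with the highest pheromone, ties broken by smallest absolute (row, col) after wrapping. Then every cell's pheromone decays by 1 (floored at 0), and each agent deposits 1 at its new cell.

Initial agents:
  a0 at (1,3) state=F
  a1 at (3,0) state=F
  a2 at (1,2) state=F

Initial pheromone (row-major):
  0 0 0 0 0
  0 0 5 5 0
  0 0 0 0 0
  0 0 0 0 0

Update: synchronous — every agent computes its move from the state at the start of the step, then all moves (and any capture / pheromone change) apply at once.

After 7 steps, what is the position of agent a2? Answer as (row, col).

t=1: a0@(1,2) a1@(0,0) a2@(1,2) | pheromone: 1 0 0 0 0 / 0 0 6 4 0 / 0 0 0 0 0 / 0 0 0 0 0
t=2: a0@(1,2) a1@(0,0) a2@(1,2) | pheromone: 1 0 0 0 0 / 0 0 7 3 0 / 0 0 0 0 0 / 0 0 0 0 0
t=3: a0@(1,2) a1@(0,0) a2@(1,2) | pheromone: 1 0 0 0 0 / 0 0 8 2 0 / 0 0 0 0 0 / 0 0 0 0 0
t=4: a0@(1,2) a1@(0,0) a2@(1,2) | pheromone: 1 0 0 0 0 / 0 0 9 1 0 / 0 0 0 0 0 / 0 0 0 0 0
t=5: a0@(1,2) a1@(0,0) a2@(1,2) | pheromone: 1 0 0 0 0 / 0 0 10 0 0 / 0 0 0 0 0 / 0 0 0 0 0
t=6: a0@(1,2) a1@(0,0) a2@(1,2) | pheromone: 1 0 0 0 0 / 0 0 11 0 0 / 0 0 0 0 0 / 0 0 0 0 0
t=7: a0@(1,2) a1@(0,0) a2@(1,2) | pheromone: 1 0 0 0 0 / 0 0 12 0 0 / 0 0 0 0 0 / 0 0 0 0 0

(1, 2)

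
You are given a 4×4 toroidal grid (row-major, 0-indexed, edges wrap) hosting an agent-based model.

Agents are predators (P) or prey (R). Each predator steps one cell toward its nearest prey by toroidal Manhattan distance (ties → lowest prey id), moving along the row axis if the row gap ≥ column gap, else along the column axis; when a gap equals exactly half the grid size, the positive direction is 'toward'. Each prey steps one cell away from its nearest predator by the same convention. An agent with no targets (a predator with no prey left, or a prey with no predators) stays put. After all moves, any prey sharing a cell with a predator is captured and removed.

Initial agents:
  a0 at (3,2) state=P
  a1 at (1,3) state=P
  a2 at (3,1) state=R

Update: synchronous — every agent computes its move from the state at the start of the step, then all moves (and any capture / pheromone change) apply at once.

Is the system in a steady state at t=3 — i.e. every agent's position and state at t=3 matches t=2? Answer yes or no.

t=1: a0@(3,1):P a1@(2,3):P a2@(3,0):R
t=2: a0@(3,0):P a1@(3,3):P
t=3: (unchanged — steady state)

yes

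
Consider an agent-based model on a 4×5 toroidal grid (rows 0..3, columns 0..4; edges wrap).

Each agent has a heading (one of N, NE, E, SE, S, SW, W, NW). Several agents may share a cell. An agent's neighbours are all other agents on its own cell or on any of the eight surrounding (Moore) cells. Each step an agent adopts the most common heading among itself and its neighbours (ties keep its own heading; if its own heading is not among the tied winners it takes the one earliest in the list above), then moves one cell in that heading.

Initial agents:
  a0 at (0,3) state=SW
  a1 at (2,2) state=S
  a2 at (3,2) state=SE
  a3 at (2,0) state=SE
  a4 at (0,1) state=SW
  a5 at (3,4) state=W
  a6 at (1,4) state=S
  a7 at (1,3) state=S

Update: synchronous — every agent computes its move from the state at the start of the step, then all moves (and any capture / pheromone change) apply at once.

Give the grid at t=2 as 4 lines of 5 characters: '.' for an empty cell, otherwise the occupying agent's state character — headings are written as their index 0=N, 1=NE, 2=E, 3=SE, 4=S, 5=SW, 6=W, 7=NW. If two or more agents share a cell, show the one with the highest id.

t=1: a0@(1,3):S a1@(3,2):S a2@(0,1):SW a3@(3,1):SE a4@(1,0):SW a5@(3,3):W a6@(2,4):S a7@(2,3):S
t=2: a0@(2,3):S a1@(0,2):S a2@(1,0):SW a3@(0,2):SE a4@(2,4):SW a5@(0,3):S a6@(3,4):S a7@(3,3):S

..34.
5....
...45
...44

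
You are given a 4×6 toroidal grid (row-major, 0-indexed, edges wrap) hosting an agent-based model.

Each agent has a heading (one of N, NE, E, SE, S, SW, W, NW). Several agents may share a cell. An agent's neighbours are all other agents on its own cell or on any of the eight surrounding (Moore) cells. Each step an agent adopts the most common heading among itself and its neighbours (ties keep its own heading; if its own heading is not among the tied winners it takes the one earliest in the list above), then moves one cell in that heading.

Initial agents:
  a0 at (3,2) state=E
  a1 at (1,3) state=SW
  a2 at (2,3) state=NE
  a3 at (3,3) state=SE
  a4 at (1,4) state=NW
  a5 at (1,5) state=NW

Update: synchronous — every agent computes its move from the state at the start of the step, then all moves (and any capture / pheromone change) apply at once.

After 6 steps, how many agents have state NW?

6

t=1: a0@(3,3):E a1@(2,2):SW a2@(1,4):NE a3@(0,4):SE a4@(0,3):NW a5@(0,4):NW
t=2: a0@(2,2):NW a1@(3,1):SW a2@(0,3):NW a3@(3,3):NW a4@(3,2):NW a5@(3,3):NW
t=3: a0@(1,1):NW a1@(2,0):NW a2@(3,2):NW a3@(2,2):NW a4@(2,1):NW a5@(2,2):NW
t=4: a0@(0,0):NW a1@(1,5):NW a2@(2,1):NW a3@(1,1):NW a4@(1,0):NW a5@(1,1):NW
t=5: a0@(3,5):NW a1@(0,4):NW a2@(1,0):NW a3@(0,0):NW a4@(0,5):NW a5@(0,0):NW
t=6: a0@(2,4):NW a1@(3,3):NW a2@(0,5):NW a3@(3,5):NW a4@(3,4):NW a5@(3,5):NW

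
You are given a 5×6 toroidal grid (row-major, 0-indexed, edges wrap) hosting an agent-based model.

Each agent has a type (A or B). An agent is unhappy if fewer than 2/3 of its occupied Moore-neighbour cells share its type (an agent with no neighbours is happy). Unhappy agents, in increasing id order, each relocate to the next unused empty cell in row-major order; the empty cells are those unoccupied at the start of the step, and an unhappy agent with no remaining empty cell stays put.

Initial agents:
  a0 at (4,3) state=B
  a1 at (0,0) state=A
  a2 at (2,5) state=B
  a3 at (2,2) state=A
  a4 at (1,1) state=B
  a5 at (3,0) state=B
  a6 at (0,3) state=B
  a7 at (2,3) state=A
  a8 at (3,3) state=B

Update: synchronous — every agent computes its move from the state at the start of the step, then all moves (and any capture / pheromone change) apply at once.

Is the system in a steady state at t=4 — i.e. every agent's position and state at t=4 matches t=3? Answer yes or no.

yes

t=1: a0@(4,3):B a1@(0,1):A a2@(2,5):B a3@(0,2):A a4@(0,4):B a5@(3,0):B a6@(0,3):B a7@(0,5):A a8@(1,0):B
t=2: a0@(4,3):B a1@(0,0):A a2@(2,5):B a3@(1,1):A a4@(0,4):B a5@(3,0):B a6@(0,3):B a7@(1,2):A a8@(1,3):B
t=3: a0@(4,3):B a1@(0,0):A a2@(2,5):B a3@(1,1):A a4@(0,4):B a5@(3,0):B a6@(0,3):B a7@(0,1):A a8@(1,3):B
t=4: (unchanged — steady state)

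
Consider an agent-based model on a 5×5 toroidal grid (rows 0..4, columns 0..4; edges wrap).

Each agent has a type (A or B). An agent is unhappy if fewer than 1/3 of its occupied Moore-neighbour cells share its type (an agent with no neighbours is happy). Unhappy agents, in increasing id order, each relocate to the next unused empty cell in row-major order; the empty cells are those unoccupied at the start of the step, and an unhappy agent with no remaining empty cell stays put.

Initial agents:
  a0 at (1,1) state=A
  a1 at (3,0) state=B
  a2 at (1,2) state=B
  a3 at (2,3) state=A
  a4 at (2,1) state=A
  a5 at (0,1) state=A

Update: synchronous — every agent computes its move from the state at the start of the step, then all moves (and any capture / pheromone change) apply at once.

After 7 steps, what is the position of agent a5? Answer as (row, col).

t=1: a0@(1,1):A a1@(0,0):B a2@(0,2):B a3@(0,3):A a4@(2,1):A a5@(0,1):A
t=2: a0@(1,1):A a1@(0,4):B a2@(1,0):B a3@(1,2):A a4@(2,1):A a5@(0,1):A
t=3: a0@(1,1):A a1@(0,4):B a2@(0,0):B a3@(1,2):A a4@(2,1):A a5@(0,1):A
t=4: (unchanged — steady state)

(0, 1)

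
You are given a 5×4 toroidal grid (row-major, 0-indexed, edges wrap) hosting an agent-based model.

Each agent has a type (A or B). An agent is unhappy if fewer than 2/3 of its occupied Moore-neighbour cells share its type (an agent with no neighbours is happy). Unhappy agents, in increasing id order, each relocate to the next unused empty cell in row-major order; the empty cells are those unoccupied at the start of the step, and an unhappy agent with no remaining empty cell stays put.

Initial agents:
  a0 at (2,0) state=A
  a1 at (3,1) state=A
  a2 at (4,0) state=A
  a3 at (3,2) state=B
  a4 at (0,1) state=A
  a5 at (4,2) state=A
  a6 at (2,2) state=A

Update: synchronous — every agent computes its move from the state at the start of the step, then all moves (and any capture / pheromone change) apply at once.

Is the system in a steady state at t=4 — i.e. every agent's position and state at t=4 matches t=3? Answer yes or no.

no

t=1: a0@(2,0):A a1@(3,1):A a2@(4,0):A a3@(0,0):B a4@(0,1):A a5@(4,2):A a6@(0,2):A
t=2: a0@(2,0):A a1@(3,1):A a2@(4,0):A a3@(0,3):B a4@(0,1):A a5@(4,2):A a6@(0,2):A
t=3: a0@(2,0):A a1@(3,1):A a2@(4,0):A a3@(0,0):B a4@(0,1):A a5@(4,2):A a6@(0,2):A
t=4: a0@(2,0):A a1@(3,1):A a2@(4,0):A a3@(0,3):B a4@(0,1):A a5@(4,2):A a6@(0,2):A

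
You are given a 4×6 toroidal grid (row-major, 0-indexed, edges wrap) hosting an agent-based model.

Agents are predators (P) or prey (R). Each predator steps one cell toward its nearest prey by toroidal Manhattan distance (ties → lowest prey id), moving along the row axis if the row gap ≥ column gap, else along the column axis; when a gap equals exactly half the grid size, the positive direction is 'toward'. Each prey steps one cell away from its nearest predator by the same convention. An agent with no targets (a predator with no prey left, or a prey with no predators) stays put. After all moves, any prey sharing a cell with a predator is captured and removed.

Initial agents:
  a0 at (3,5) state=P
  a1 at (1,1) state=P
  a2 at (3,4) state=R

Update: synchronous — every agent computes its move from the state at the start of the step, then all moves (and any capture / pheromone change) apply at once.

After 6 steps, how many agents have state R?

t=1: a0@(3,4):P a1@(1,2):P a2@(3,3):R
t=2: a0@(3,3):P a1@(2,2):P a2@(3,2):R
t=3: a0@(3,2):P a1@(3,2):P a2@(3,1):R
t=4: a0@(3,1):P a1@(3,1):P a2@(3,0):R
t=5: a0@(3,0):P a1@(3,0):P a2@(3,5):R
t=6: a0@(3,5):P a1@(3,5):P a2@(3,4):R

1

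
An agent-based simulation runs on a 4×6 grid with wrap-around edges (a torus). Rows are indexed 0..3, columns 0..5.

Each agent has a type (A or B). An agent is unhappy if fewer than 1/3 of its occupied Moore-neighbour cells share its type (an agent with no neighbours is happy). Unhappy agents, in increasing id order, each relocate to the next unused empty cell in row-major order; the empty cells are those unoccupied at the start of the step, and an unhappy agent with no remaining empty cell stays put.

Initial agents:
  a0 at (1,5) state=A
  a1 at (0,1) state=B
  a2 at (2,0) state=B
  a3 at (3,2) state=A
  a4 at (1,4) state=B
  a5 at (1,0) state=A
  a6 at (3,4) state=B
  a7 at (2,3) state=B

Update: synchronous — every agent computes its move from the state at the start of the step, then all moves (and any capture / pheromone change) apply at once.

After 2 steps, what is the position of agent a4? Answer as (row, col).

(1, 4)

t=1: a0@(1,5):A a1@(0,0):B a2@(0,2):B a3@(0,3):A a4@(1,4):B a5@(1,0):A a6@(3,4):B a7@(2,3):B
t=2: a0@(1,5):A a1@(0,1):B a2@(0,4):B a3@(0,5):A a4@(1,4):B a5@(1,0):A a6@(3,4):B a7@(2,3):B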